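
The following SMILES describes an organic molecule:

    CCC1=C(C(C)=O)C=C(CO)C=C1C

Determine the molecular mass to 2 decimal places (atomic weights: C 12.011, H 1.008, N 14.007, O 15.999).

First, the molecular formula is C12H16O2 (counting implicit H from valence).
  C: 12 × 12.011 = 144.132
  H: 16 × 1.008 = 16.128
  O: 2 × 15.999 = 31.998
Sum: 12×12.011 + 16×1.008 + 2×15.999 = 192.258 → 192.26 g/mol.

192.26 g/mol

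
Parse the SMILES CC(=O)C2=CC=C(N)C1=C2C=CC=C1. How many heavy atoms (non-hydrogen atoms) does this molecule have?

14

Every atom symbol written in the SMILES (organic subset) is one heavy atom; implicit H are not written.
Heavy atoms by element → C:12, N:1, O:1.
Total: 14.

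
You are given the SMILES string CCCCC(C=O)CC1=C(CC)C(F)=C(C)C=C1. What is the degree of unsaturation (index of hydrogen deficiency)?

Molecular formula: C16H23FO.
DoU = (2C + 2 + N − H − X) / 2, where X is the halogen count and O/S are ignored.
    = (2·16 + 2 + 0 − 23 − 1) / 2 = 10 / 2 = 5.

5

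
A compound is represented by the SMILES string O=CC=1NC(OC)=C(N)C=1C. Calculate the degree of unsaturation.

4

Molecular formula: C7H10N2O2.
DoU = (2C + 2 + N − H − X) / 2, where X is the halogen count and O/S are ignored.
    = (2·7 + 2 + 2 − 10 − 0) / 2 = 8 / 2 = 4.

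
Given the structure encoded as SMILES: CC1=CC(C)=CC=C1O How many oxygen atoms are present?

Scan the SMILES for O atoms (remember two-letter symbols like Cl and Br are single atoms).
Oxygen count: 1.

1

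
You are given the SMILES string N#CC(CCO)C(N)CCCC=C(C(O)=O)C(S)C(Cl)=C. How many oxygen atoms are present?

Scan the SMILES for O atoms (remember two-letter symbols like Cl and Br are single atoms).
Oxygen count: 3.

3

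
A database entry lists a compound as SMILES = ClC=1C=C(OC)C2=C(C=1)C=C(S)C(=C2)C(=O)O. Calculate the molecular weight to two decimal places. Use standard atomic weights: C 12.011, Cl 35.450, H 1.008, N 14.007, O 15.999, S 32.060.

268.71 g/mol

First, the molecular formula is C12H9ClO3S (counting implicit H from valence).
  C: 12 × 12.011 = 144.132
  Cl: 1 × 35.450 = 35.450
  H: 9 × 1.008 = 9.072
  O: 3 × 15.999 = 47.997
  S: 1 × 32.060 = 32.060
Sum: 12×12.011 + 1×35.450 + 9×1.008 + 3×15.999 + 1×32.060 = 268.711 → 268.71 g/mol.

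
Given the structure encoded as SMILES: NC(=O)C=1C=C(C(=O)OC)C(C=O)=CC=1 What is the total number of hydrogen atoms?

9

Walk through each heavy atom and fill implicit hydrogens from standard valence (C 4, N 3, O 2, S 2, halogen 1):
  atom 1: N, bond orders sum to 1 (valence 3) → 2 H
  atom 2: C, bond orders sum to 4 (valence 4) → 0 H
  atom 3: O, bond orders sum to 2 (valence 2) → 0 H
  atom 4: C, bond orders sum to 4 (valence 4) → 0 H
  atom 5: C, bond orders sum to 3 (valence 4) → 1 H
  atom 6: C, bond orders sum to 4 (valence 4) → 0 H
  atom 7: C, bond orders sum to 4 (valence 4) → 0 H
  atom 8: O, bond orders sum to 2 (valence 2) → 0 H
  atom 9: O, bond orders sum to 2 (valence 2) → 0 H
  atom 10: C, bond orders sum to 1 (valence 4) → 3 H
  atom 11: C, bond orders sum to 4 (valence 4) → 0 H
  atom 12: C, bond orders sum to 3 (valence 4) → 1 H
  atom 13: O, bond orders sum to 2 (valence 2) → 0 H
  atom 14: C, bond orders sum to 3 (valence 4) → 1 H
  atom 15: C, bond orders sum to 3 (valence 4) → 1 H
Total hydrogens: 9.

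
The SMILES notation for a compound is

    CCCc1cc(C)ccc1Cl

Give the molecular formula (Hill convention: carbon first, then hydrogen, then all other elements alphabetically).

Walk through each heavy atom and fill implicit hydrogens from standard valence (C 4, N 3, O 2, S 2, halogen 1); for lowercase aromatic atoms, an aromatic c carries 1 H when it has two neighbours and 0 H with three, and aromatic n carries 0 H:
  atom 1: C, bond orders sum to 1 (valence 4) → 3 H
  atom 2: C, bond orders sum to 2 (valence 4) → 2 H
  atom 3: C, bond orders sum to 2 (valence 4) → 2 H
  atom 4: aromatic c, 3 neighbours → 0 H
  atom 5: aromatic c, 2 neighbours → 1 H
  atom 6: aromatic c, 3 neighbours → 0 H
  atom 7: C, bond orders sum to 1 (valence 4) → 3 H
  atom 8: aromatic c, 2 neighbours → 1 H
  atom 9: aromatic c, 2 neighbours → 1 H
  atom 10: aromatic c, 3 neighbours → 0 H
  atom 11: Cl (halogen, monovalent) → 0 H
Totals → C:10, H:13, Cl:1.

C10H13Cl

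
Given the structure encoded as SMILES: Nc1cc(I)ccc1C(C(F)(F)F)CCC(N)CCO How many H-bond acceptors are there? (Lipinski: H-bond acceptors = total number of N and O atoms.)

3

N atoms: 2; O atoms: 1.
Lipinski HBA = 2 + 1 = 3.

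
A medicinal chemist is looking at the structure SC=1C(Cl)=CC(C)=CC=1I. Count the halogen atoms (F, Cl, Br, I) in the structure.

2

Halogen atoms appear at heavy-atom positions 4, 10 (1×Cl, 1×I).
Other groups present: 1 thiol.
Halogen count: 2.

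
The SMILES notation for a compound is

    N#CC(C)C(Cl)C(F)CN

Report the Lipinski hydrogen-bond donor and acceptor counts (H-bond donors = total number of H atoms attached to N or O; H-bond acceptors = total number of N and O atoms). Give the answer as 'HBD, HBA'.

Donors: find every N or O and count the H atoms it carries.
  atom 1 (N): bond orders sum to 3 → 0 H
  atom 10 (N): bond orders sum to 1 → 2 H
Lipinski HBD = 2.
Acceptors: N atoms = 2, O atoms = 0 → HBA = 2.

2, 2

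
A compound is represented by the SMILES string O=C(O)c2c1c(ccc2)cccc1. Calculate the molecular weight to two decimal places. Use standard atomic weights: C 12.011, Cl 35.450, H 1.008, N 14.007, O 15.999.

172.18 g/mol

First, the molecular formula is C11H8O2 (counting implicit H from valence).
  C: 11 × 12.011 = 132.121
  H: 8 × 1.008 = 8.064
  O: 2 × 15.999 = 31.998
Sum: 11×12.011 + 8×1.008 + 2×15.999 = 172.183 → 172.18 g/mol.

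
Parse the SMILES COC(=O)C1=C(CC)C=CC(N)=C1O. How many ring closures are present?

1

In SMILES, each pair of matching ring-closure digits denotes one ring-closing bond; the number of such bonds equals the number of independent rings.
Ring-closure bonds here: 1.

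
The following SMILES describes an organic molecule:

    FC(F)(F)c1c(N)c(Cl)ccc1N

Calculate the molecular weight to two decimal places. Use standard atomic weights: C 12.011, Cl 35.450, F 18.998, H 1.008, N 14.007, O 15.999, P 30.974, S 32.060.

210.58 g/mol

First, the molecular formula is C7H6ClF3N2 (counting implicit H from valence).
  C: 7 × 12.011 = 84.077
  Cl: 1 × 35.450 = 35.450
  F: 3 × 18.998 = 56.994
  H: 6 × 1.008 = 6.048
  N: 2 × 14.007 = 28.014
Sum: 7×12.011 + 1×35.450 + 3×18.998 + 6×1.008 + 2×14.007 = 210.583 → 210.58 g/mol.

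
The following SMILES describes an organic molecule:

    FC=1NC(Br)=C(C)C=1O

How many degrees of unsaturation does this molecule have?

3

Degree of unsaturation = (number of rings) + (number of π bonds).
Ring closures in the SMILES: 1.
π bonds: 2 double bonds (each 1 DoU) → 2 DoU from unsaturation.
Total DoU = 1 + 2 = 3.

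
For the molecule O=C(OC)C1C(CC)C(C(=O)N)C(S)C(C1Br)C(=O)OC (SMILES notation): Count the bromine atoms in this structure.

1

Scan the SMILES for Br atoms (remember two-letter symbols like Cl and Br are single atoms).
Bromine count: 1.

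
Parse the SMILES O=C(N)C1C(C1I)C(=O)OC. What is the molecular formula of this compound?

C6H8INO3

Walk through each heavy atom and fill implicit hydrogens from standard valence (C 4, N 3, O 2, S 2, halogen 1):
  atom 1: O, bond orders sum to 2 (valence 2) → 0 H
  atom 2: C, bond orders sum to 4 (valence 4) → 0 H
  atom 3: N, bond orders sum to 1 (valence 3) → 2 H
  atom 4: C, bond orders sum to 3 (valence 4) → 1 H
  atom 5: C, bond orders sum to 3 (valence 4) → 1 H
  atom 6: C, bond orders sum to 3 (valence 4) → 1 H
  atom 7: I (halogen, monovalent) → 0 H
  atom 8: C, bond orders sum to 4 (valence 4) → 0 H
  atom 9: O, bond orders sum to 2 (valence 2) → 0 H
  atom 10: O, bond orders sum to 2 (valence 2) → 0 H
  atom 11: C, bond orders sum to 1 (valence 4) → 3 H
Totals → C:6, H:8, I:1, N:1, O:3.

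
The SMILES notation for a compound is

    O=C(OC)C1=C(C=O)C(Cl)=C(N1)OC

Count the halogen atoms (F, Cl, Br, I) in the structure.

Halogen atoms appear at heavy-atom position 10 (1×Cl).
Other groups present: 1 aldehyde, 1 ester, 1 ether.
Halogen count: 1.

1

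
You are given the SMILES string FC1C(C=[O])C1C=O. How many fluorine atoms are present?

1

Scan the SMILES for F atoms (remember two-letter symbols like Cl and Br are single atoms).
Fluorine count: 1.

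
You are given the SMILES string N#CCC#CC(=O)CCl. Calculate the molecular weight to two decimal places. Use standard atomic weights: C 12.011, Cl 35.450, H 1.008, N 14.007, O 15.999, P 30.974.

141.55 g/mol

First, the molecular formula is C6H4ClNO (counting implicit H from valence).
  C: 6 × 12.011 = 72.066
  Cl: 1 × 35.450 = 35.450
  H: 4 × 1.008 = 4.032
  N: 1 × 14.007 = 14.007
  O: 1 × 15.999 = 15.999
Sum: 6×12.011 + 1×35.450 + 4×1.008 + 1×14.007 + 1×15.999 = 141.554 → 141.55 g/mol.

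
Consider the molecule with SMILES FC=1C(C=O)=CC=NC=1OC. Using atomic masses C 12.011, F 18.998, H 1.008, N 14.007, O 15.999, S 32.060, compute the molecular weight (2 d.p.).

155.13 g/mol

First, the molecular formula is C7H6FNO2 (counting implicit H from valence).
  C: 7 × 12.011 = 84.077
  F: 1 × 18.998 = 18.998
  H: 6 × 1.008 = 6.048
  N: 1 × 14.007 = 14.007
  O: 2 × 15.999 = 31.998
Sum: 7×12.011 + 1×18.998 + 6×1.008 + 1×14.007 + 2×15.999 = 155.128 → 155.13 g/mol.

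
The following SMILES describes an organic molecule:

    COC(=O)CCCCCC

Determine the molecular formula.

C8H16O2

Walk through each heavy atom and fill implicit hydrogens from standard valence (C 4, N 3, O 2, S 2, halogen 1):
  atom 1: C, bond orders sum to 1 (valence 4) → 3 H
  atom 2: O, bond orders sum to 2 (valence 2) → 0 H
  atom 3: C, bond orders sum to 4 (valence 4) → 0 H
  atom 4: O, bond orders sum to 2 (valence 2) → 0 H
  atom 5: C, bond orders sum to 2 (valence 4) → 2 H
  atom 6: C, bond orders sum to 2 (valence 4) → 2 H
  atom 7: C, bond orders sum to 2 (valence 4) → 2 H
  atom 8: C, bond orders sum to 2 (valence 4) → 2 H
  atom 9: C, bond orders sum to 2 (valence 4) → 2 H
  atom 10: C, bond orders sum to 1 (valence 4) → 3 H
Totals → C:8, H:16, O:2.
In Hill order: C8H16O2.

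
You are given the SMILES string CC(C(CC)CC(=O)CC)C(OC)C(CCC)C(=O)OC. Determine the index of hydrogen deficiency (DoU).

Degree of unsaturation = (number of rings) + (number of π bonds).
Ring closures in the SMILES: 0.
π bonds: 2 double bonds (each 1 DoU) → 2 DoU from unsaturation.
Total DoU = 0 + 2 = 2.

2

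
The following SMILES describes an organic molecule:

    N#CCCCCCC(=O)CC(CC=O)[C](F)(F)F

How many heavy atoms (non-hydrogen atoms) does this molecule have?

18

Every atom symbol written in the SMILES (organic subset) is one heavy atom; implicit H are not written.
Heavy atoms by element → C:12, F:3, N:1, O:2.
Total: 18.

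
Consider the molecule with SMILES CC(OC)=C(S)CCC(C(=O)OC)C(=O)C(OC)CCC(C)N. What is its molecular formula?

C16H29NO5S

Walk through each heavy atom and fill implicit hydrogens from standard valence (C 4, N 3, O 2, S 2, halogen 1):
  atom 1: C, bond orders sum to 1 (valence 4) → 3 H
  atom 2: C, bond orders sum to 4 (valence 4) → 0 H
  atom 3: O, bond orders sum to 2 (valence 2) → 0 H
  atom 4: C, bond orders sum to 1 (valence 4) → 3 H
  atom 5: C, bond orders sum to 4 (valence 4) → 0 H
  atom 6: S, bond orders sum to 1 (valence 2) → 1 H
  atom 7: C, bond orders sum to 2 (valence 4) → 2 H
  atom 8: C, bond orders sum to 2 (valence 4) → 2 H
  atom 9: C, bond orders sum to 3 (valence 4) → 1 H
  atom 10: C, bond orders sum to 4 (valence 4) → 0 H
  atom 11: O, bond orders sum to 2 (valence 2) → 0 H
  atom 12: O, bond orders sum to 2 (valence 2) → 0 H
  atom 13: C, bond orders sum to 1 (valence 4) → 3 H
  atom 14: C, bond orders sum to 4 (valence 4) → 0 H
  atom 15: O, bond orders sum to 2 (valence 2) → 0 H
  atom 16: C, bond orders sum to 3 (valence 4) → 1 H
  atom 17: O, bond orders sum to 2 (valence 2) → 0 H
  atom 18: C, bond orders sum to 1 (valence 4) → 3 H
  atom 19: C, bond orders sum to 2 (valence 4) → 2 H
  atom 20: C, bond orders sum to 2 (valence 4) → 2 H
  atom 21: C, bond orders sum to 3 (valence 4) → 1 H
  atom 22: C, bond orders sum to 1 (valence 4) → 3 H
  atom 23: N, bond orders sum to 1 (valence 3) → 2 H
Totals → C:16, H:29, N:1, O:5, S:1.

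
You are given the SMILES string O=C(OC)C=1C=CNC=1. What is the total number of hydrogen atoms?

Walk through each heavy atom and fill implicit hydrogens from standard valence (C 4, N 3, O 2, S 2, halogen 1):
  atom 1: O, bond orders sum to 2 (valence 2) → 0 H
  atom 2: C, bond orders sum to 4 (valence 4) → 0 H
  atom 3: O, bond orders sum to 2 (valence 2) → 0 H
  atom 4: C, bond orders sum to 1 (valence 4) → 3 H
  atom 5: C, bond orders sum to 4 (valence 4) → 0 H
  atom 6: C, bond orders sum to 3 (valence 4) → 1 H
  atom 7: C, bond orders sum to 3 (valence 4) → 1 H
  atom 8: N, bond orders sum to 2 (valence 3) → 1 H
  atom 9: C, bond orders sum to 3 (valence 4) → 1 H
Total hydrogens: 7.

7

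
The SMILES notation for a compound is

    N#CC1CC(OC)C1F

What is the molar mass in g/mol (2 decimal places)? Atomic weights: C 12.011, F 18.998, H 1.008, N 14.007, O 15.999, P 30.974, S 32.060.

First, the molecular formula is C6H8FNO (counting implicit H from valence).
  C: 6 × 12.011 = 72.066
  F: 1 × 18.998 = 18.998
  H: 8 × 1.008 = 8.064
  N: 1 × 14.007 = 14.007
  O: 1 × 15.999 = 15.999
Sum: 6×12.011 + 1×18.998 + 8×1.008 + 1×14.007 + 1×15.999 = 129.134 → 129.13 g/mol.

129.13 g/mol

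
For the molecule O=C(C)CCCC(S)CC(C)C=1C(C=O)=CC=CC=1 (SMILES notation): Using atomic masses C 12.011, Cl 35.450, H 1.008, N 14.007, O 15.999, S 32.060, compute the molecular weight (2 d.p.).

278.41 g/mol

First, the molecular formula is C16H22O2S (counting implicit H from valence).
  C: 16 × 12.011 = 192.176
  H: 22 × 1.008 = 22.176
  O: 2 × 15.999 = 31.998
  S: 1 × 32.060 = 32.060
Sum: 16×12.011 + 22×1.008 + 2×15.999 + 1×32.060 = 278.410 → 278.41 g/mol.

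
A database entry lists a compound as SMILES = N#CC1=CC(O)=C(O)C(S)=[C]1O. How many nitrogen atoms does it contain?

1

Scan the SMILES for N atoms (remember two-letter symbols like Cl and Br are single atoms).
Nitrogen count: 1.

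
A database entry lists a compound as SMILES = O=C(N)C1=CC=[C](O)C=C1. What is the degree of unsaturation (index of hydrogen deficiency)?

5

Degree of unsaturation = (number of rings) + (number of π bonds).
Ring closures in the SMILES: 1.
π bonds: 4 double bonds (each 1 DoU) → 4 DoU from unsaturation.
Total DoU = 1 + 4 = 5.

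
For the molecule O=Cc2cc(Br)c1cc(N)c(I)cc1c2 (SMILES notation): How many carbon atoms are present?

Count every carbon token in the SMILES (each C, including those in ring-closure positions and inside branches).
Carbon count: 11.

11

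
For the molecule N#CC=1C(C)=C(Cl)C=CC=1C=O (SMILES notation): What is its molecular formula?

C9H6ClNO

Walk through each heavy atom and fill implicit hydrogens from standard valence (C 4, N 3, O 2, S 2, halogen 1):
  atom 1: N, bond orders sum to 3 (valence 3) → 0 H
  atom 2: C, bond orders sum to 4 (valence 4) → 0 H
  atom 3: C, bond orders sum to 4 (valence 4) → 0 H
  atom 4: C, bond orders sum to 4 (valence 4) → 0 H
  atom 5: C, bond orders sum to 1 (valence 4) → 3 H
  atom 6: C, bond orders sum to 4 (valence 4) → 0 H
  atom 7: Cl (halogen, monovalent) → 0 H
  atom 8: C, bond orders sum to 3 (valence 4) → 1 H
  atom 9: C, bond orders sum to 3 (valence 4) → 1 H
  atom 10: C, bond orders sum to 4 (valence 4) → 0 H
  atom 11: C, bond orders sum to 3 (valence 4) → 1 H
  atom 12: O, bond orders sum to 2 (valence 2) → 0 H
Totals → C:9, H:6, Cl:1, N:1, O:1.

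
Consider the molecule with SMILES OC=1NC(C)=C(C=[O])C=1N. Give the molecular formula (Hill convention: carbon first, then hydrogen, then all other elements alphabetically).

C6H8N2O2

Walk through each heavy atom and fill implicit hydrogens from standard valence (C 4, N 3, O 2, S 2, halogen 1):
  atom 1: O, bond orders sum to 1 (valence 2) → 1 H
  atom 2: C, bond orders sum to 4 (valence 4) → 0 H
  atom 3: N, bond orders sum to 2 (valence 3) → 1 H
  atom 4: C, bond orders sum to 4 (valence 4) → 0 H
  atom 5: C, bond orders sum to 1 (valence 4) → 3 H
  atom 6: C, bond orders sum to 4 (valence 4) → 0 H
  atom 7: C, bond orders sum to 3 (valence 4) → 1 H
  atom 8: O with explicit H count 0
  atom 9: C, bond orders sum to 4 (valence 4) → 0 H
  atom 10: N, bond orders sum to 1 (valence 3) → 2 H
Totals → C:6, H:8, N:2, O:2.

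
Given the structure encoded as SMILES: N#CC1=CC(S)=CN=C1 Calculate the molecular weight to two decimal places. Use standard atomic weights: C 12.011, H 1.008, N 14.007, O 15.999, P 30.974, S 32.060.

First, the molecular formula is C6H4N2S (counting implicit H from valence).
  C: 6 × 12.011 = 72.066
  H: 4 × 1.008 = 4.032
  N: 2 × 14.007 = 28.014
  S: 1 × 32.060 = 32.060
Sum: 6×12.011 + 4×1.008 + 2×14.007 + 1×32.060 = 136.172 → 136.17 g/mol.

136.17 g/mol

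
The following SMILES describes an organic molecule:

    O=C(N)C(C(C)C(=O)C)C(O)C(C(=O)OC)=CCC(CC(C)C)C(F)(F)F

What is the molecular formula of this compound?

Walk through each heavy atom and fill implicit hydrogens from standard valence (C 4, N 3, O 2, S 2, halogen 1):
  atom 1: O, bond orders sum to 2 (valence 2) → 0 H
  atom 2: C, bond orders sum to 4 (valence 4) → 0 H
  atom 3: N, bond orders sum to 1 (valence 3) → 2 H
  atom 4: C, bond orders sum to 3 (valence 4) → 1 H
  atom 5: C, bond orders sum to 3 (valence 4) → 1 H
  atom 6: C, bond orders sum to 1 (valence 4) → 3 H
  atom 7: C, bond orders sum to 4 (valence 4) → 0 H
  atom 8: O, bond orders sum to 2 (valence 2) → 0 H
  atom 9: C, bond orders sum to 1 (valence 4) → 3 H
  atom 10: C, bond orders sum to 3 (valence 4) → 1 H
  atom 11: O, bond orders sum to 1 (valence 2) → 1 H
  atom 12: C, bond orders sum to 4 (valence 4) → 0 H
  atom 13: C, bond orders sum to 4 (valence 4) → 0 H
  atom 14: O, bond orders sum to 2 (valence 2) → 0 H
  atom 15: O, bond orders sum to 2 (valence 2) → 0 H
  atom 16: C, bond orders sum to 1 (valence 4) → 3 H
  atom 17: C, bond orders sum to 3 (valence 4) → 1 H
  atom 18: C, bond orders sum to 2 (valence 4) → 2 H
  atom 19: C, bond orders sum to 3 (valence 4) → 1 H
  atom 20: C, bond orders sum to 2 (valence 4) → 2 H
  atom 21: C, bond orders sum to 3 (valence 4) → 1 H
  atom 22: C, bond orders sum to 1 (valence 4) → 3 H
  atom 23: C, bond orders sum to 1 (valence 4) → 3 H
  atom 24: C, bond orders sum to 4 (valence 4) → 0 H
  atom 25: F (halogen, monovalent) → 0 H
  atom 26: F (halogen, monovalent) → 0 H
  atom 27: F (halogen, monovalent) → 0 H
Totals → C:18, H:28, F:3, N:1, O:5.

C18H28F3NO5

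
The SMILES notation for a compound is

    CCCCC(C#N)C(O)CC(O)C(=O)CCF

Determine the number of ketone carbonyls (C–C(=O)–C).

1

The ketone motif appears at heavy-atom position 13 in the SMILES.
Other groups present: 2 hydroxyl, 1 nitrile.
Ketone count: 1.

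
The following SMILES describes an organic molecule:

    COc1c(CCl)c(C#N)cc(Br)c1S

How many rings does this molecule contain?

1

In SMILES, each pair of matching ring-closure digits denotes one ring-closing bond; the number of such bonds equals the number of independent rings.
Ring-closure bonds here: 1.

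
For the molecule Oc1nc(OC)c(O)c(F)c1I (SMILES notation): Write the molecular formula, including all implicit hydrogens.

Walk through each heavy atom and fill implicit hydrogens from standard valence (C 4, N 3, O 2, S 2, halogen 1); for lowercase aromatic atoms, an aromatic c carries 1 H when it has two neighbours and 0 H with three, and aromatic n carries 0 H:
  atom 1: O, bond orders sum to 1 (valence 2) → 1 H
  atom 2: aromatic c, 3 neighbours → 0 H
  atom 3: aromatic n, 2 neighbours → 0 H
  atom 4: aromatic c, 3 neighbours → 0 H
  atom 5: O, bond orders sum to 2 (valence 2) → 0 H
  atom 6: C, bond orders sum to 1 (valence 4) → 3 H
  atom 7: aromatic c, 3 neighbours → 0 H
  atom 8: O, bond orders sum to 1 (valence 2) → 1 H
  atom 9: aromatic c, 3 neighbours → 0 H
  atom 10: F (halogen, monovalent) → 0 H
  atom 11: aromatic c, 3 neighbours → 0 H
  atom 12: I (halogen, monovalent) → 0 H
Totals → C:6, H:5, F:1, I:1, N:1, O:3.
In Hill order: C6H5FINO3.

C6H5FINO3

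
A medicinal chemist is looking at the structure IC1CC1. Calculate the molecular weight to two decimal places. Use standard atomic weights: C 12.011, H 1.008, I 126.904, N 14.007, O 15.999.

First, the molecular formula is C3H5I (counting implicit H from valence).
  C: 3 × 12.011 = 36.033
  H: 5 × 1.008 = 5.040
  I: 1 × 126.904 = 126.904
Sum: 3×12.011 + 5×1.008 + 1×126.904 = 167.977 → 167.98 g/mol.

167.98 g/mol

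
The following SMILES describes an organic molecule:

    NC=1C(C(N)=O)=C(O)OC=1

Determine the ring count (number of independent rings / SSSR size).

1

In SMILES, each pair of matching ring-closure digits denotes one ring-closing bond; the number of such bonds equals the number of independent rings.
Ring-closure bonds here: 1.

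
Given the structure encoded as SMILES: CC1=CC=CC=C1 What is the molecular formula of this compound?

C7H8

Walk through each heavy atom and fill implicit hydrogens from standard valence (C 4, N 3, O 2, S 2, halogen 1):
  atom 1: C, bond orders sum to 1 (valence 4) → 3 H
  atom 2: C, bond orders sum to 4 (valence 4) → 0 H
  atom 3: C, bond orders sum to 3 (valence 4) → 1 H
  atom 4: C, bond orders sum to 3 (valence 4) → 1 H
  atom 5: C, bond orders sum to 3 (valence 4) → 1 H
  atom 6: C, bond orders sum to 3 (valence 4) → 1 H
  atom 7: C, bond orders sum to 3 (valence 4) → 1 H
Totals → C:7, H:8.
In Hill order: C7H8.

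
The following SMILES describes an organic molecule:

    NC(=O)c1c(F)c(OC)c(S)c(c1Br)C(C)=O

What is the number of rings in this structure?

In SMILES, each pair of matching ring-closure digits denotes one ring-closing bond; the number of such bonds equals the number of independent rings.
Ring-closure bonds here: 1.

1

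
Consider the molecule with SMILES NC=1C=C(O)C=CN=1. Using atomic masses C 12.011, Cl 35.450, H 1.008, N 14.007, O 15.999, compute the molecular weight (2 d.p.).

First, the molecular formula is C5H6N2O (counting implicit H from valence).
  C: 5 × 12.011 = 60.055
  H: 6 × 1.008 = 6.048
  N: 2 × 14.007 = 28.014
  O: 1 × 15.999 = 15.999
Sum: 5×12.011 + 6×1.008 + 2×14.007 + 1×15.999 = 110.116 → 110.12 g/mol.

110.12 g/mol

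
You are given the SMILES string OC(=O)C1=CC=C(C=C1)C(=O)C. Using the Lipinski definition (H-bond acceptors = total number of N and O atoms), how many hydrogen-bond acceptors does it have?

N atoms: 0; O atoms: 3.
Lipinski HBA = 0 + 3 = 3.

3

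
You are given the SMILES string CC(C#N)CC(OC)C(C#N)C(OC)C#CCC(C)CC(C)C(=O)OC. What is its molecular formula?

Walk through each heavy atom and fill implicit hydrogens from standard valence (C 4, N 3, O 2, S 2, halogen 1):
  atom 1: C, bond orders sum to 1 (valence 4) → 3 H
  atom 2: C, bond orders sum to 3 (valence 4) → 1 H
  atom 3: C, bond orders sum to 4 (valence 4) → 0 H
  atom 4: N, bond orders sum to 3 (valence 3) → 0 H
  atom 5: C, bond orders sum to 2 (valence 4) → 2 H
  atom 6: C, bond orders sum to 3 (valence 4) → 1 H
  atom 7: O, bond orders sum to 2 (valence 2) → 0 H
  atom 8: C, bond orders sum to 1 (valence 4) → 3 H
  atom 9: C, bond orders sum to 3 (valence 4) → 1 H
  atom 10: C, bond orders sum to 4 (valence 4) → 0 H
  atom 11: N, bond orders sum to 3 (valence 3) → 0 H
  atom 12: C, bond orders sum to 3 (valence 4) → 1 H
  atom 13: O, bond orders sum to 2 (valence 2) → 0 H
  atom 14: C, bond orders sum to 1 (valence 4) → 3 H
  atom 15: C, bond orders sum to 4 (valence 4) → 0 H
  atom 16: C, bond orders sum to 4 (valence 4) → 0 H
  atom 17: C, bond orders sum to 2 (valence 4) → 2 H
  atom 18: C, bond orders sum to 3 (valence 4) → 1 H
  atom 19: C, bond orders sum to 1 (valence 4) → 3 H
  atom 20: C, bond orders sum to 2 (valence 4) → 2 H
  atom 21: C, bond orders sum to 3 (valence 4) → 1 H
  atom 22: C, bond orders sum to 1 (valence 4) → 3 H
  atom 23: C, bond orders sum to 4 (valence 4) → 0 H
  atom 24: O, bond orders sum to 2 (valence 2) → 0 H
  atom 25: O, bond orders sum to 2 (valence 2) → 0 H
  atom 26: C, bond orders sum to 1 (valence 4) → 3 H
Totals → C:20, H:30, N:2, O:4.
In Hill order: C20H30N2O4.

C20H30N2O4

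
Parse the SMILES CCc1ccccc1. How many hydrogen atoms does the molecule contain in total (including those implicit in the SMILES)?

10

Walk through each heavy atom and fill implicit hydrogens from standard valence (C 4, N 3, O 2, S 2, halogen 1); for lowercase aromatic atoms, an aromatic c carries 1 H when it has two neighbours and 0 H with three, and aromatic n carries 0 H:
  atom 1: C, bond orders sum to 1 (valence 4) → 3 H
  atom 2: C, bond orders sum to 2 (valence 4) → 2 H
  atom 3: aromatic c, 3 neighbours → 0 H
  atom 4: aromatic c, 2 neighbours → 1 H
  atom 5: aromatic c, 2 neighbours → 1 H
  atom 6: aromatic c, 2 neighbours → 1 H
  atom 7: aromatic c, 2 neighbours → 1 H
  atom 8: aromatic c, 2 neighbours → 1 H
Total hydrogens: 10.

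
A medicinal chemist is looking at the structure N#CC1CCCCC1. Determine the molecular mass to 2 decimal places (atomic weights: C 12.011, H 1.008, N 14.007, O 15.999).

109.17 g/mol

First, the molecular formula is C7H11N (counting implicit H from valence).
  C: 7 × 12.011 = 84.077
  H: 11 × 1.008 = 11.088
  N: 1 × 14.007 = 14.007
Sum: 7×12.011 + 11×1.008 + 1×14.007 = 109.172 → 109.17 g/mol.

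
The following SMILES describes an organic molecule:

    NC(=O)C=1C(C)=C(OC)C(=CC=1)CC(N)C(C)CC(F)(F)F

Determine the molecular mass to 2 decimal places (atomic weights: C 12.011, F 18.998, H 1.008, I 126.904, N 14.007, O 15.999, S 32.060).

First, the molecular formula is C15H21F3N2O2 (counting implicit H from valence).
  C: 15 × 12.011 = 180.165
  F: 3 × 18.998 = 56.994
  H: 21 × 1.008 = 21.168
  N: 2 × 14.007 = 28.014
  O: 2 × 15.999 = 31.998
Sum: 15×12.011 + 3×18.998 + 21×1.008 + 2×14.007 + 2×15.999 = 318.339 → 318.34 g/mol.

318.34 g/mol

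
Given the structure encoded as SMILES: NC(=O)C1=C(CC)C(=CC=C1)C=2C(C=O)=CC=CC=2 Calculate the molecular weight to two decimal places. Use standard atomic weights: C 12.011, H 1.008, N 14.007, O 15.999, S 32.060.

253.30 g/mol

First, the molecular formula is C16H15NO2 (counting implicit H from valence).
  C: 16 × 12.011 = 192.176
  H: 15 × 1.008 = 15.120
  N: 1 × 14.007 = 14.007
  O: 2 × 15.999 = 31.998
Sum: 16×12.011 + 15×1.008 + 1×14.007 + 2×15.999 = 253.301 → 253.30 g/mol.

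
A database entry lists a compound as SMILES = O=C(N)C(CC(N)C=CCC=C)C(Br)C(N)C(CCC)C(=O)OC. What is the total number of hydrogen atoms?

Walk through each heavy atom and fill implicit hydrogens from standard valence (C 4, N 3, O 2, S 2, halogen 1):
  atom 1: O, bond orders sum to 2 (valence 2) → 0 H
  atom 2: C, bond orders sum to 4 (valence 4) → 0 H
  atom 3: N, bond orders sum to 1 (valence 3) → 2 H
  atom 4: C, bond orders sum to 3 (valence 4) → 1 H
  atom 5: C, bond orders sum to 2 (valence 4) → 2 H
  atom 6: C, bond orders sum to 3 (valence 4) → 1 H
  atom 7: N, bond orders sum to 1 (valence 3) → 2 H
  atom 8: C, bond orders sum to 3 (valence 4) → 1 H
  atom 9: C, bond orders sum to 3 (valence 4) → 1 H
  atom 10: C, bond orders sum to 2 (valence 4) → 2 H
  atom 11: C, bond orders sum to 3 (valence 4) → 1 H
  atom 12: C, bond orders sum to 2 (valence 4) → 2 H
  atom 13: C, bond orders sum to 3 (valence 4) → 1 H
  atom 14: Br (halogen, monovalent) → 0 H
  atom 15: C, bond orders sum to 3 (valence 4) → 1 H
  atom 16: N, bond orders sum to 1 (valence 3) → 2 H
  atom 17: C, bond orders sum to 3 (valence 4) → 1 H
  atom 18: C, bond orders sum to 2 (valence 4) → 2 H
  atom 19: C, bond orders sum to 2 (valence 4) → 2 H
  atom 20: C, bond orders sum to 1 (valence 4) → 3 H
  atom 21: C, bond orders sum to 4 (valence 4) → 0 H
  atom 22: O, bond orders sum to 2 (valence 2) → 0 H
  atom 23: O, bond orders sum to 2 (valence 2) → 0 H
  atom 24: C, bond orders sum to 1 (valence 4) → 3 H
Total hydrogens: 30.

30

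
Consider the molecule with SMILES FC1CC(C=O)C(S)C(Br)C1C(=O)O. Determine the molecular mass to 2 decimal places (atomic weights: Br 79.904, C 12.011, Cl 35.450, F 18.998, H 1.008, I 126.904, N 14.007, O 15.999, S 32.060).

First, the molecular formula is C8H10BrFO3S (counting implicit H from valence).
  Br: 1 × 79.904 = 79.904
  C: 8 × 12.011 = 96.088
  F: 1 × 18.998 = 18.998
  H: 10 × 1.008 = 10.080
  O: 3 × 15.999 = 47.997
  S: 1 × 32.060 = 32.060
Sum: 1×79.904 + 8×12.011 + 1×18.998 + 10×1.008 + 3×15.999 + 1×32.060 = 285.127 → 285.13 g/mol.

285.13 g/mol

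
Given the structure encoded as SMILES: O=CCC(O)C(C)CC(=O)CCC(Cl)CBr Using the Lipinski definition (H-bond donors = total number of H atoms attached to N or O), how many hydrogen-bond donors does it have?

1

Donors: find every N or O and count the H atoms it carries.
  atom 1 (O): bond orders sum to 2 → 0 H
  atom 5 (O): bond orders sum to 1 → 1 H
  atom 10 (O): bond orders sum to 2 → 0 H
Lipinski HBD = 1.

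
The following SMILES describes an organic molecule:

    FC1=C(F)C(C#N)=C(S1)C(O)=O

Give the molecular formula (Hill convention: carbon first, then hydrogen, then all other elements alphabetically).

Walk through each heavy atom and fill implicit hydrogens from standard valence (C 4, N 3, O 2, S 2, halogen 1):
  atom 1: F (halogen, monovalent) → 0 H
  atom 2: C, bond orders sum to 4 (valence 4) → 0 H
  atom 3: C, bond orders sum to 4 (valence 4) → 0 H
  atom 4: F (halogen, monovalent) → 0 H
  atom 5: C, bond orders sum to 4 (valence 4) → 0 H
  atom 6: C, bond orders sum to 4 (valence 4) → 0 H
  atom 7: N, bond orders sum to 3 (valence 3) → 0 H
  atom 8: C, bond orders sum to 4 (valence 4) → 0 H
  atom 9: S, bond orders sum to 2 (valence 2) → 0 H
  atom 10: C, bond orders sum to 4 (valence 4) → 0 H
  atom 11: O, bond orders sum to 1 (valence 2) → 1 H
  atom 12: O, bond orders sum to 2 (valence 2) → 0 H
Totals → C:6, H:1, F:2, N:1, O:2, S:1.
In Hill order: C6HF2NO2S.

C6HF2NO2S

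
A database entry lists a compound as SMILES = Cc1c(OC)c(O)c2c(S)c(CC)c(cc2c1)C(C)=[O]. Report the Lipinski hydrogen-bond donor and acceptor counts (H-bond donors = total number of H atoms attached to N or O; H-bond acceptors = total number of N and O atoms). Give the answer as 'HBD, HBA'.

Donors: find every N or O and count the H atoms it carries.
  atom 4 (O): bond orders sum to 2 → 0 H
  atom 7 (O): bond orders sum to 1 → 1 H
  atom 20 (O): bond orders sum to 2 → 0 H
Lipinski HBD = 1.
Acceptors: N atoms = 0, O atoms = 3 → HBA = 3.

1, 3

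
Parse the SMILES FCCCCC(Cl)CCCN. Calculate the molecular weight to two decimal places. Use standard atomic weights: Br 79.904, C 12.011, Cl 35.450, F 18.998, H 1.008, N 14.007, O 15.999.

181.68 g/mol

First, the molecular formula is C8H17ClFN (counting implicit H from valence).
  C: 8 × 12.011 = 96.088
  Cl: 1 × 35.450 = 35.450
  F: 1 × 18.998 = 18.998
  H: 17 × 1.008 = 17.136
  N: 1 × 14.007 = 14.007
Sum: 8×12.011 + 1×35.450 + 1×18.998 + 17×1.008 + 1×14.007 = 181.679 → 181.68 g/mol.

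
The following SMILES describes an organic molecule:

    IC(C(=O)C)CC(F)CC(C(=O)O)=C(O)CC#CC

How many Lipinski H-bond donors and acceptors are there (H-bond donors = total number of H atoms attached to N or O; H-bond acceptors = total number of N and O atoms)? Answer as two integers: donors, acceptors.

Donors: find every N or O and count the H atoms it carries.
  atom 4 (O): bond orders sum to 2 → 0 H
  atom 12 (O): bond orders sum to 2 → 0 H
  atom 13 (O): bond orders sum to 1 → 1 H
  atom 15 (O): bond orders sum to 1 → 1 H
Lipinski HBD = 2.
Acceptors: N atoms = 0, O atoms = 4 → HBA = 4.

2, 4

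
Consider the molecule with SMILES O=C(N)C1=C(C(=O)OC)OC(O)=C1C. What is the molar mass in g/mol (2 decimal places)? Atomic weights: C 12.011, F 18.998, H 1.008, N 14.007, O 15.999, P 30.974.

First, the molecular formula is C8H9NO5 (counting implicit H from valence).
  C: 8 × 12.011 = 96.088
  H: 9 × 1.008 = 9.072
  N: 1 × 14.007 = 14.007
  O: 5 × 15.999 = 79.995
Sum: 8×12.011 + 9×1.008 + 1×14.007 + 5×15.999 = 199.162 → 199.16 g/mol.

199.16 g/mol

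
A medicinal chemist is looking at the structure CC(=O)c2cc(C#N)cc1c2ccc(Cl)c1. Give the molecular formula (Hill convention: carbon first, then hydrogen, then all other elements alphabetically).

Walk through each heavy atom and fill implicit hydrogens from standard valence (C 4, N 3, O 2, S 2, halogen 1); for lowercase aromatic atoms, an aromatic c carries 1 H when it has two neighbours and 0 H with three, and aromatic n carries 0 H:
  atom 1: C, bond orders sum to 1 (valence 4) → 3 H
  atom 2: C, bond orders sum to 4 (valence 4) → 0 H
  atom 3: O, bond orders sum to 2 (valence 2) → 0 H
  atom 4: aromatic c, 3 neighbours → 0 H
  atom 5: aromatic c, 2 neighbours → 1 H
  atom 6: aromatic c, 3 neighbours → 0 H
  atom 7: C, bond orders sum to 4 (valence 4) → 0 H
  atom 8: N, bond orders sum to 3 (valence 3) → 0 H
  atom 9: aromatic c, 2 neighbours → 1 H
  atom 10: aromatic c, 3 neighbours → 0 H
  atom 11: aromatic c, 3 neighbours → 0 H
  atom 12: aromatic c, 2 neighbours → 1 H
  atom 13: aromatic c, 2 neighbours → 1 H
  atom 14: aromatic c, 3 neighbours → 0 H
  atom 15: Cl (halogen, monovalent) → 0 H
  atom 16: aromatic c, 2 neighbours → 1 H
Totals → C:13, H:8, Cl:1, N:1, O:1.
In Hill order: C13H8ClNO.

C13H8ClNO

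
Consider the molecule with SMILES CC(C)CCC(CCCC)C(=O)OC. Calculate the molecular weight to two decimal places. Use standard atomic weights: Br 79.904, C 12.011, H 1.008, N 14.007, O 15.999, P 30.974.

First, the molecular formula is C12H24O2 (counting implicit H from valence).
  C: 12 × 12.011 = 144.132
  H: 24 × 1.008 = 24.192
  O: 2 × 15.999 = 31.998
Sum: 12×12.011 + 24×1.008 + 2×15.999 = 200.322 → 200.32 g/mol.

200.32 g/mol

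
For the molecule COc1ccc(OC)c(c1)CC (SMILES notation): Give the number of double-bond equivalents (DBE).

4

Molecular formula: C10H14O2.
DoU = (2C + 2 + N − H − X) / 2, where X is the halogen count and O/S are ignored.
    = (2·10 + 2 + 0 − 14 − 0) / 2 = 8 / 2 = 4.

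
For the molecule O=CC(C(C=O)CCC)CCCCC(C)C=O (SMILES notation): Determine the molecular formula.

Walk through each heavy atom and fill implicit hydrogens from standard valence (C 4, N 3, O 2, S 2, halogen 1):
  atom 1: O, bond orders sum to 2 (valence 2) → 0 H
  atom 2: C, bond orders sum to 3 (valence 4) → 1 H
  atom 3: C, bond orders sum to 3 (valence 4) → 1 H
  atom 4: C, bond orders sum to 3 (valence 4) → 1 H
  atom 5: C, bond orders sum to 3 (valence 4) → 1 H
  atom 6: O, bond orders sum to 2 (valence 2) → 0 H
  atom 7: C, bond orders sum to 2 (valence 4) → 2 H
  atom 8: C, bond orders sum to 2 (valence 4) → 2 H
  atom 9: C, bond orders sum to 1 (valence 4) → 3 H
  atom 10: C, bond orders sum to 2 (valence 4) → 2 H
  atom 11: C, bond orders sum to 2 (valence 4) → 2 H
  atom 12: C, bond orders sum to 2 (valence 4) → 2 H
  atom 13: C, bond orders sum to 2 (valence 4) → 2 H
  atom 14: C, bond orders sum to 3 (valence 4) → 1 H
  atom 15: C, bond orders sum to 1 (valence 4) → 3 H
  atom 16: C, bond orders sum to 3 (valence 4) → 1 H
  atom 17: O, bond orders sum to 2 (valence 2) → 0 H
Totals → C:14, H:24, O:3.

C14H24O3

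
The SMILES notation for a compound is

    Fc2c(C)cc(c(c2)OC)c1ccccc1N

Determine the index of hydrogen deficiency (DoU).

Molecular formula: C14H14FNO.
DoU = (2C + 2 + N − H − X) / 2, where X is the halogen count and O/S are ignored.
    = (2·14 + 2 + 1 − 14 − 1) / 2 = 16 / 2 = 8.

8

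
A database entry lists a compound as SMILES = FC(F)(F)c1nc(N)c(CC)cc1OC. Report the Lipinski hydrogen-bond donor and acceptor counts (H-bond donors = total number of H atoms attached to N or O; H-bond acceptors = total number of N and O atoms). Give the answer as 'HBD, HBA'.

2, 3

Donors: find every N or O and count the H atoms it carries.
  atom 6 (N): bond orders sum to 3 → 0 H
  atom 8 (N): bond orders sum to 1 → 2 H
  atom 14 (O): bond orders sum to 2 → 0 H
Lipinski HBD = 2.
Acceptors: N atoms = 2, O atoms = 1 → HBA = 3.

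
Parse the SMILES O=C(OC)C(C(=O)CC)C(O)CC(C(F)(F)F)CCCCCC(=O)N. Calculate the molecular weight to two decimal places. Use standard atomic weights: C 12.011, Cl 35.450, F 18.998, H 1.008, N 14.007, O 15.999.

369.38 g/mol

First, the molecular formula is C16H26F3NO5 (counting implicit H from valence).
  C: 16 × 12.011 = 192.176
  F: 3 × 18.998 = 56.994
  H: 26 × 1.008 = 26.208
  N: 1 × 14.007 = 14.007
  O: 5 × 15.999 = 79.995
Sum: 16×12.011 + 3×18.998 + 26×1.008 + 1×14.007 + 5×15.999 = 369.380 → 369.38 g/mol.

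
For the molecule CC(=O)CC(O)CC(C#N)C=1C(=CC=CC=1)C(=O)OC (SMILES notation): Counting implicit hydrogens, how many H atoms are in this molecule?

Walk through each heavy atom and fill implicit hydrogens from standard valence (C 4, N 3, O 2, S 2, halogen 1):
  atom 1: C, bond orders sum to 1 (valence 4) → 3 H
  atom 2: C, bond orders sum to 4 (valence 4) → 0 H
  atom 3: O, bond orders sum to 2 (valence 2) → 0 H
  atom 4: C, bond orders sum to 2 (valence 4) → 2 H
  atom 5: C, bond orders sum to 3 (valence 4) → 1 H
  atom 6: O, bond orders sum to 1 (valence 2) → 1 H
  atom 7: C, bond orders sum to 2 (valence 4) → 2 H
  atom 8: C, bond orders sum to 3 (valence 4) → 1 H
  atom 9: C, bond orders sum to 4 (valence 4) → 0 H
  atom 10: N, bond orders sum to 3 (valence 3) → 0 H
  atom 11: C, bond orders sum to 4 (valence 4) → 0 H
  atom 12: C, bond orders sum to 4 (valence 4) → 0 H
  atom 13: C, bond orders sum to 3 (valence 4) → 1 H
  atom 14: C, bond orders sum to 3 (valence 4) → 1 H
  atom 15: C, bond orders sum to 3 (valence 4) → 1 H
  atom 16: C, bond orders sum to 3 (valence 4) → 1 H
  atom 17: C, bond orders sum to 4 (valence 4) → 0 H
  atom 18: O, bond orders sum to 2 (valence 2) → 0 H
  atom 19: O, bond orders sum to 2 (valence 2) → 0 H
  atom 20: C, bond orders sum to 1 (valence 4) → 3 H
Total hydrogens: 17.

17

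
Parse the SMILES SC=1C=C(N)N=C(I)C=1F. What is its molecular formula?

C5H4FIN2S

Walk through each heavy atom and fill implicit hydrogens from standard valence (C 4, N 3, O 2, S 2, halogen 1):
  atom 1: S, bond orders sum to 1 (valence 2) → 1 H
  atom 2: C, bond orders sum to 4 (valence 4) → 0 H
  atom 3: C, bond orders sum to 3 (valence 4) → 1 H
  atom 4: C, bond orders sum to 4 (valence 4) → 0 H
  atom 5: N, bond orders sum to 1 (valence 3) → 2 H
  atom 6: N, bond orders sum to 3 (valence 3) → 0 H
  atom 7: C, bond orders sum to 4 (valence 4) → 0 H
  atom 8: I (halogen, monovalent) → 0 H
  atom 9: C, bond orders sum to 4 (valence 4) → 0 H
  atom 10: F (halogen, monovalent) → 0 H
Totals → C:5, H:4, F:1, I:1, N:2, S:1.
In Hill order: C5H4FIN2S.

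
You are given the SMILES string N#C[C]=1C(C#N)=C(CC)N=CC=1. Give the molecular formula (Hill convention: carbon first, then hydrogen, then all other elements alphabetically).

Walk through each heavy atom and fill implicit hydrogens from standard valence (C 4, N 3, O 2, S 2, halogen 1):
  atom 1: N, bond orders sum to 3 (valence 3) → 0 H
  atom 2: C, bond orders sum to 4 (valence 4) → 0 H
  atom 3: C with explicit H count 0
  atom 4: C, bond orders sum to 4 (valence 4) → 0 H
  atom 5: C, bond orders sum to 4 (valence 4) → 0 H
  atom 6: N, bond orders sum to 3 (valence 3) → 0 H
  atom 7: C, bond orders sum to 4 (valence 4) → 0 H
  atom 8: C, bond orders sum to 2 (valence 4) → 2 H
  atom 9: C, bond orders sum to 1 (valence 4) → 3 H
  atom 10: N, bond orders sum to 3 (valence 3) → 0 H
  atom 11: C, bond orders sum to 3 (valence 4) → 1 H
  atom 12: C, bond orders sum to 3 (valence 4) → 1 H
Totals → C:9, H:7, N:3.
In Hill order: C9H7N3.

C9H7N3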